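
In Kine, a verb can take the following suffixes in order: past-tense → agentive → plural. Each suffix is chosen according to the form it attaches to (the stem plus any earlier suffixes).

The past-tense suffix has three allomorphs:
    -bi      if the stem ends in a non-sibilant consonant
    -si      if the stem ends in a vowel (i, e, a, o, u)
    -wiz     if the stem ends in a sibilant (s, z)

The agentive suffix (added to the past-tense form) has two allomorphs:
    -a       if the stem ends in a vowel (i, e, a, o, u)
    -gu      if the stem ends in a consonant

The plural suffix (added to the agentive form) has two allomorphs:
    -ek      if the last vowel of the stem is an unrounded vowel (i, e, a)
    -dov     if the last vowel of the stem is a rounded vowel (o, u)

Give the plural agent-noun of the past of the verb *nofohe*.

nofohesiaek

*nofohe*: final sound = /e/, a vowel → -si → *nofohesi*.
Since the final sound of the past-tense form *nofohesi* is /i/ (a vowel), it takes -a, giving *nofohesia*.
The last vowel of the agentive form *nofohesia* is /a/, which is an unrounded vowel, so the plural suffix is -ek, giving *nofohesiaek*.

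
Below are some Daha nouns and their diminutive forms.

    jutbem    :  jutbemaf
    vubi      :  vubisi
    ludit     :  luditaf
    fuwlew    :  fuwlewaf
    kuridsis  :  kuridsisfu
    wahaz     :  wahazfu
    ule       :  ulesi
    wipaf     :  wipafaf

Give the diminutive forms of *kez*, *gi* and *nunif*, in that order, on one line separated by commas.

kezfu, gisi, nunifaf

The pattern is sibilance of the final sound: -fu when the stem ends in a sibilant (*kuridsis*, *wahaz*); -af when the stem ends in a non-sibilant consonant (*jutbem*, *ludit*, *fuwlew*, *wipaf*); -si when the stem ends in a vowel (*vubi*, *ule*).
*kez*: final sound = /z/, a sibilant → -fu → *kezfu*.
*gi* — final sound /i/ (a vowel) → -si → *gisi*.
*nunif* — final sound /f/ (a non-sibilant consonant) → -af → *nunifaf*.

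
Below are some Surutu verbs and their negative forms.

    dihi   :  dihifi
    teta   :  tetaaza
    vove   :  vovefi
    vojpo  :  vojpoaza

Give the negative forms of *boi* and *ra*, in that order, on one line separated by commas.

The alternation tracks the last vowel of the stem — -fi when the last vowel of the stem is a front vowel (*dihi*, *vove*); -aza when the last vowel of the stem is a back vowel (*teta*, *vojpo*).
Since the last vowel of *boi* is /i/ (a front vowel), it takes -fi, giving *boifi*.
*ra* — last vowel /a/ (a back vowel) → -aza → *raaza*.

boifi, raaza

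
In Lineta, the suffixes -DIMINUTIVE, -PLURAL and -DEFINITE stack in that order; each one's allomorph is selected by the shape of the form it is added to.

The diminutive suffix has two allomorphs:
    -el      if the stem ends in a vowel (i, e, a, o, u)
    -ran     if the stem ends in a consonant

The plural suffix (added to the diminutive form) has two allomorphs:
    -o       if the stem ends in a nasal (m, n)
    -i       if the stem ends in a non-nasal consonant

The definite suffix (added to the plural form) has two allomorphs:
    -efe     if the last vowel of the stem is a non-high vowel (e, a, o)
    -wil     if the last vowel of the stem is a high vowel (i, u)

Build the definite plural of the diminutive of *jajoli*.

jajolieliwil

Since the final sound of *jajoli* is /i/ (a vowel), it takes -el, giving *jajoliel*.
Since the final consonant of the diminutive form *jajoliel* is /l/ (non-nasal), it takes -i, giving *jajolieli*.
Since the last vowel of the plural form *jajolieli* is /i/ (a high vowel), it takes -wil, giving *jajolieliwil*.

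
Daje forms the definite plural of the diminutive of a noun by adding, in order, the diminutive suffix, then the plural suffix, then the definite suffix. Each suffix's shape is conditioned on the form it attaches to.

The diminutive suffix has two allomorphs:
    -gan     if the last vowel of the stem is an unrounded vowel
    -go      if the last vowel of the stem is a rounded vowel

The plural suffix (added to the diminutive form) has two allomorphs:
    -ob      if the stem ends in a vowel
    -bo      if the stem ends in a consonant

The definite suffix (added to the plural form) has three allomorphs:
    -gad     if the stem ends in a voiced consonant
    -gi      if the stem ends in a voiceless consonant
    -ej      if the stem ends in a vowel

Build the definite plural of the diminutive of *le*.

leganboej

*le* — last vowel /e/ (an unrounded vowel) → -gan → *legan*.
The diminutive form *legan*: final sound = /n/, a consonant → -bo → *leganbo*.
The plural form *leganbo* — final sound /o/ (a vowel) → -ej → *leganboej*.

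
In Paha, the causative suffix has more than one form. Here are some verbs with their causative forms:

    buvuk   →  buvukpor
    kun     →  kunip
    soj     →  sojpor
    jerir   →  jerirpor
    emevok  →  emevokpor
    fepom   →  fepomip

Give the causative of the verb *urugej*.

urugejpor

Looking at the final consonant of each stem: -ip when the stem ends in a nasal (*kun*, *fepom*); -por when the stem ends in a non-nasal consonant (*buvuk*, *soj*, *jerir*, *emevok*).
*urugej*: final consonant = /j/, non-nasal → -por → *urugejpor*.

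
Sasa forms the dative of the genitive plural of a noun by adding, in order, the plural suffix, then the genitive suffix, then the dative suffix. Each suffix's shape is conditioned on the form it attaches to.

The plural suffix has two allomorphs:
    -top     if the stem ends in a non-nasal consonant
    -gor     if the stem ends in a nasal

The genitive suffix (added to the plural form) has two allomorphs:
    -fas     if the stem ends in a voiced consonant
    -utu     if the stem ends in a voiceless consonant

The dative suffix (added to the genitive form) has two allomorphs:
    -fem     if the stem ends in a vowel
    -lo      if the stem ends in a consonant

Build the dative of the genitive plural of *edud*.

The final consonant of *edud* is /d/, which is non-nasal, so the plural suffix is -top, giving *edudtop*.
The final consonant of the plural form *edudtop* is /p/, which is voiceless, so the genitive suffix is -utu, giving *edudtoputu*.
The genitive form *edudtoputu* — final sound /u/ (a vowel) → -fem → *edudtoputufem*.

edudtoputufem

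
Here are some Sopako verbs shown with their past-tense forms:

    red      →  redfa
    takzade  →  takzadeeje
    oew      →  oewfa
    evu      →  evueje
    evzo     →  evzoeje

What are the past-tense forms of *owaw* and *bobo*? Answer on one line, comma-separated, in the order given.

The pattern is consonant vs. vowel: -fa when the stem ends in a consonant (*red*, *oew*); -eje when the stem ends in a vowel (*takzade*, *evu*, *evzo*).
*owaw* — final sound /w/ (a consonant) → -fa → *owawfa*.
Since the final sound of *bobo* is /o/ (a vowel), it takes -eje, giving *boboeje*.

owawfa, boboeje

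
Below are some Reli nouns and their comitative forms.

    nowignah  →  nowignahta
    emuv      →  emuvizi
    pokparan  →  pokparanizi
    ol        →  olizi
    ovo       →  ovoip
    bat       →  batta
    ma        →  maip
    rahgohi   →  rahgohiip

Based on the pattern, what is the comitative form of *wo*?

woip

The suffix is conditioned by the final sound: -ta when the stem ends in a voiceless consonant (*nowignah*, *bat*); -izi when the stem ends in a voiced consonant (*emuv*, *pokparan*, *ol*); -ip when the stem ends in a vowel (*ovo*, *ma*, *rahgohi*).
*wo* — final sound /o/ (a vowel) → -ip → *woip*.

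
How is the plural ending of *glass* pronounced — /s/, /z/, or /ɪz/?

The stem *glass* ends in a sibilant (/s, z, ʃ, ʒ, tʃ, dʒ/).
The plural suffix surfaces as /ɪz/ after sibilants, /s/ after other voiceless consonants, and /z/ after other voiced sounds.
So the plural -s on *glass* is pronounced /ɪz/.

/ɪz/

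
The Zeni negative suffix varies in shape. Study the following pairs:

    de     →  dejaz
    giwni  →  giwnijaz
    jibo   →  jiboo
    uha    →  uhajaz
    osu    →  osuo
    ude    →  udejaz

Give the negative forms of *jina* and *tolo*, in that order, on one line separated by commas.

The suffix is conditioned by the last vowel: -o when the last vowel of the stem is a rounded vowel (*jibo*, *osu*); -jaz when the last vowel of the stem is an unrounded vowel (*de*, *giwni*, *uha*, *ude*).
*jina*: last vowel = /a/, an unrounded vowel → -jaz → *jinajaz*.
*tolo* — last vowel /o/ (a rounded vowel) → -o → *toloo*.

jinajaz, toloo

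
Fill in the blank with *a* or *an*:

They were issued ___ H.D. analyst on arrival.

The indefinite article is chosen by the initial *sound* of the following word, not its spelling.
The initialism *H.D.* is read letter by letter; the first letter, H, is pronounced /eɪtʃ/, which begins with a vowel sound.
So the article is *an*: They were issued an H.D. analyst on arrival.

an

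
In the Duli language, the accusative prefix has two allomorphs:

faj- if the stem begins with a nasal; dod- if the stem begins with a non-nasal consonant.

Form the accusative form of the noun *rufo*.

dodrufo

*rufo* — first consonant /r/ (non-nasal) → dod- → *dodrufo*.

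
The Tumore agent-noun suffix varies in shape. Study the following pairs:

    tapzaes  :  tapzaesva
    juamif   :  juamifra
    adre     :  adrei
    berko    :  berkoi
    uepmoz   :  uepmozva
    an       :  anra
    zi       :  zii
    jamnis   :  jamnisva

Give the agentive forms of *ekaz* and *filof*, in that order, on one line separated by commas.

The pattern is sibilance of the final sound: -va when the stem ends in a sibilant (*tapzaes*, *uepmoz*, *jamnis*); -ra when the stem ends in a non-sibilant consonant (*juamif*, *an*); -i when the stem ends in a vowel (*adre*, *berko*, *zi*).
*ekaz*: final sound = /z/, a sibilant → -va → *ekazva*.
The final sound of *filof* is /f/, which is a non-sibilant consonant, so the suffix is -ra, giving *filofra*.

ekazva, filofra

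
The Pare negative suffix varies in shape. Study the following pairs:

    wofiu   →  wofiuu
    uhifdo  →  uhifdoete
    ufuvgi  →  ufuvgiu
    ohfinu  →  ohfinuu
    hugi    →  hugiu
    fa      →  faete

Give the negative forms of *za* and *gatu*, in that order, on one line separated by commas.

zaete, gatuu

The pattern is height harmony: -u when the last vowel of the stem is a high vowel (*wofiu*, *ufuvgi*, *ohfinu*, *hugi*); -ete when the last vowel of the stem is a non-high vowel (*uhifdo*, *fa*).
*za*: last vowel = /a/, a non-high vowel → -ete → *zaete*.
The last vowel of *gatu* is /u/, which is a high vowel, so the suffix is -u, giving *gatuu*.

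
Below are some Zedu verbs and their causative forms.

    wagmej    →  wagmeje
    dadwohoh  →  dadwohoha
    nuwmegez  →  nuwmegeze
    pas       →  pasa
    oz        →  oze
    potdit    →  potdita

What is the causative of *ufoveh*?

Looking at the final consonant of each stem: -a when the stem ends in a voiceless consonant (*dadwohoh*, *pas*, *potdit*); -e when the stem ends in a voiced consonant (*wagmej*, *nuwmegez*, *oz*).
Since the final consonant of *ufoveh* is /h/ (voiceless), it takes -a, giving *ufoveha*.

ufoveha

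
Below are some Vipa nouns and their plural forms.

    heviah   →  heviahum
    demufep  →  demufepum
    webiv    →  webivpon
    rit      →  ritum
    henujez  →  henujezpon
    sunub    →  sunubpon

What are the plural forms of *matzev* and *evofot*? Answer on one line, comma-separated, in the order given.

matzevpon, evofotum

The alternation tracks the final consonant of the stem — -um when the stem ends in a voiceless consonant (*heviah*, *demufep*, *rit*); -pon when the stem ends in a voiced consonant (*webiv*, *henujez*, *sunub*).
*matzev* — final consonant /v/ (voiced) → -pon → *matzevpon*.
Since the final consonant of *evofot* is /t/ (voiceless), it takes -um, giving *evofotum*.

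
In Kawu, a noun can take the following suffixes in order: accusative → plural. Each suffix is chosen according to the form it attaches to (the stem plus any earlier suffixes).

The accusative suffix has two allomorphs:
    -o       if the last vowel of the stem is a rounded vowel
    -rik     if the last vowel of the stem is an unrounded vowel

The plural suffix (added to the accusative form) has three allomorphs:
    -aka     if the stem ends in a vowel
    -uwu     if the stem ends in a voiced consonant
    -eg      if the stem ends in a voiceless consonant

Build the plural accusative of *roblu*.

*roblu* — last vowel /u/ (a rounded vowel) → -o → *robluo*.
Since the final sound of the accusative form *robluo* is /o/ (a vowel), it takes -aka, giving *robluoaka*.

robluoaka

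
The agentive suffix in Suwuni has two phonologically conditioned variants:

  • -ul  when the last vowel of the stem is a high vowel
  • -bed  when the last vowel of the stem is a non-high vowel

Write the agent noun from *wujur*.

Since the last vowel of *wujur* is /u/ (a high vowel), it takes -ul, giving *wujurul*.

wujurul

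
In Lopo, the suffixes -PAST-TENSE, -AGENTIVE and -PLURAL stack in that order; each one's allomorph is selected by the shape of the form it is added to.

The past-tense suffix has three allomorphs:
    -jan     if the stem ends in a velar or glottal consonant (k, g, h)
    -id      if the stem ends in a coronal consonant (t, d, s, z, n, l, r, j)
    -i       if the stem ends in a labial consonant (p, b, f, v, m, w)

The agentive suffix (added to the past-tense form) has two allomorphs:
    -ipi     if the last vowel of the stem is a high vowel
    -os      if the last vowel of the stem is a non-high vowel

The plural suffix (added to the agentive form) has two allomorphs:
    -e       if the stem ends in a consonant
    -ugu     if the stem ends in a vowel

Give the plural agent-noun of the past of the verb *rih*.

rihjanose

*rih*: final consonant = /h/, velar/glottal → -jan → *rihjan*.
The past-tense form *rihjan* — last vowel /a/ (a non-high vowel) → -os → *rihjanos*.
Since the final sound of the agentive form *rihjanos* is /s/ (a consonant), it takes -e, giving *rihjanose*.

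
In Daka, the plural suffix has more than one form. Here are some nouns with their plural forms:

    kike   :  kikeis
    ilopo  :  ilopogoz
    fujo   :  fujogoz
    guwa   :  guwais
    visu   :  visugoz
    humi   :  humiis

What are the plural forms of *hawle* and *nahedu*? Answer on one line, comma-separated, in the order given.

Looking at the last vowel of each stem: -goz when the last vowel of the stem is a rounded vowel (*ilopo*, *fujo*, *visu*); -is when the last vowel of the stem is an unrounded vowel (*kike*, *guwa*, *humi*).
The last vowel of *hawle* is /e/, which is an unrounded vowel, so the suffix is -is, giving *hawleis*.
*nahedu* — last vowel /u/ (a rounded vowel) → -goz → *nahedugoz*.

hawleis, nahedugoz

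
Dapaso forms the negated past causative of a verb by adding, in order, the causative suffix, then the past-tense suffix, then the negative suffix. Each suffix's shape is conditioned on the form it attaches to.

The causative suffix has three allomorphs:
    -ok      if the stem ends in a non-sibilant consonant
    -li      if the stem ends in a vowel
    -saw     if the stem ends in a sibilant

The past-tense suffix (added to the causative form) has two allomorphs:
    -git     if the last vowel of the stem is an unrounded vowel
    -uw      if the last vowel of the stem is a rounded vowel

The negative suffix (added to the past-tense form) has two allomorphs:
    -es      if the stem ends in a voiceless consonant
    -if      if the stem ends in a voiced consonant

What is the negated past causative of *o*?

Since the final sound of *o* is /o/ (a vowel), it takes -li, giving *oli*.
The last vowel of the causative form *oli* is /i/, which is an unrounded vowel, so the past-tense suffix is -git, giving *oligit*.
The past-tense form *oligit*: final consonant = /t/, voiceless → -es → *oligites*.

oligites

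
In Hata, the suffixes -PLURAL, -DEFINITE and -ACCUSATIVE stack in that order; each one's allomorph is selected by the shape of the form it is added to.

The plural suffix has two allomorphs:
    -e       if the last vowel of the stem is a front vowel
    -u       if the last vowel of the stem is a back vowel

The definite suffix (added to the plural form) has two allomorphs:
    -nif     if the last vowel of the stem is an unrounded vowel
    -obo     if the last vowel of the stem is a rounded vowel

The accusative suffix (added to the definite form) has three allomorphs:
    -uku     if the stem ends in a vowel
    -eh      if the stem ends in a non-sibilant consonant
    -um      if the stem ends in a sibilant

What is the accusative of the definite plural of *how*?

howuobouku

The last vowel of *how* is /o/, which is a back vowel, so the plural suffix is -u, giving *howu*.
Since the last vowel of the plural form *howu* is /u/ (a rounded vowel), it takes -obo, giving *howuobo*.
The final sound of the definite form *howuobo* is /o/, which is a vowel, so the accusative suffix is -uku, giving *howuobouku*.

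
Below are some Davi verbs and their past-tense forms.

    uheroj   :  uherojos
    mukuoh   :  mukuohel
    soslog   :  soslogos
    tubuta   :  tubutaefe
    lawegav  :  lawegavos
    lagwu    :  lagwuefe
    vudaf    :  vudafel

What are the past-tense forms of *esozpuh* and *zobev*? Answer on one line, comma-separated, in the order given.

esozpuhel, zobevos

The alternation tracks the final sound of the stem — -el when the stem ends in a voiceless consonant (*mukuoh*, *vudaf*); -os when the stem ends in a voiced consonant (*uheroj*, *soslog*, *lawegav*); -efe when the stem ends in a vowel (*tubuta*, *lagwu*).
Since the final sound of *esozpuh* is /h/ (a voiceless consonant), it takes -el, giving *esozpuhel*.
*zobev*: final sound = /v/, a voiced consonant → -os → *zobevos*.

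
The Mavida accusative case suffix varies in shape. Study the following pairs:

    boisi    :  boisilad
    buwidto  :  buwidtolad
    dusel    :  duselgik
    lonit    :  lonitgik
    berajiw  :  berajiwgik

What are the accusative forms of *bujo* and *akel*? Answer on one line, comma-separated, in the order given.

The suffix is conditioned by the final sound: -gik when the stem ends in a consonant (*dusel*, *lonit*, *berajiw*); -lad when the stem ends in a vowel (*boisi*, *buwidto*).
Since the final sound of *bujo* is /o/ (a vowel), it takes -lad, giving *bujolad*.
*akel*: final sound = /l/, a consonant → -gik → *akelgik*.

bujolad, akelgik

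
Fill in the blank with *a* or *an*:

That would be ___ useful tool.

The indefinite article is chosen by the initial *sound* of the following word, not its spelling.
*useful* begins with the sound /juː/ (u pronounced /juː/) — a consonant sound.
So the article is *a*: That would be a useful tool.

a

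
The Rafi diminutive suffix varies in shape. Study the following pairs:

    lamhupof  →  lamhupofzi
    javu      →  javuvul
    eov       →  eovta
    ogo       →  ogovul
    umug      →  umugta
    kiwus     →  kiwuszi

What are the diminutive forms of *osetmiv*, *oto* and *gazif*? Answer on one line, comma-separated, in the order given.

osetmivta, otovul, gazifzi

The alternation tracks the final sound of the stem — -zi when the stem ends in a voiceless consonant (*lamhupof*, *kiwus*); -ta when the stem ends in a voiced consonant (*eov*, *umug*); -vul when the stem ends in a vowel (*javu*, *ogo*).
*osetmiv*: final sound = /v/, a voiced consonant → -ta → *osetmivta*.
*oto*: final sound = /o/, a vowel → -vul → *otovul*.
*gazif* — final sound /f/ (a voiceless consonant) → -zi → *gazifzi*.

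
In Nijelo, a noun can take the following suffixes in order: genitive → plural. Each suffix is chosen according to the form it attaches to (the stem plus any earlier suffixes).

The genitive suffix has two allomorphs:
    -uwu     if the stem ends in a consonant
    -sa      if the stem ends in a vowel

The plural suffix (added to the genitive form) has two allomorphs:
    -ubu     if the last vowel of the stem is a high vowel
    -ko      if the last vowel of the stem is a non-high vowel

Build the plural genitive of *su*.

susako

*su* — final sound /u/ (a vowel) → -sa → *susa*.
The genitive form *susa*: last vowel = /a/, a non-high vowel → -ko → *susako*.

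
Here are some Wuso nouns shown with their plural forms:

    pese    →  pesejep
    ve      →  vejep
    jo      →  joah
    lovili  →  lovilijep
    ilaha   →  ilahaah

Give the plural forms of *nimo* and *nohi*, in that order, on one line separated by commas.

nimoah, nohijep

Looking at the last vowel of each stem: -jep when the last vowel of the stem is a front vowel (*pese*, *ve*, *lovili*); -ah when the last vowel of the stem is a back vowel (*jo*, *ilaha*).
*nimo* — last vowel /o/ (a back vowel) → -ah → *nimoah*.
Since the last vowel of *nohi* is /i/ (a front vowel), it takes -jep, giving *nohijep*.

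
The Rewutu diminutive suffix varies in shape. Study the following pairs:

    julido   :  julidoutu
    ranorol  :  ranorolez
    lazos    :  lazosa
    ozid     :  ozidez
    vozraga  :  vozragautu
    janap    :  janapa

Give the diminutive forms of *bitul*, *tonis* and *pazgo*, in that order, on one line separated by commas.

bitulez, tonisa, pazgoutu

Looking at the final sound of each stem: -a when the stem ends in a voiceless consonant (*lazos*, *janap*); -ez when the stem ends in a voiced consonant (*ranorol*, *ozid*); -utu when the stem ends in a vowel (*julido*, *vozraga*).
The final sound of *bitul* is /l/, which is a voiced consonant, so the suffix is -ez, giving *bitulez*.
The final sound of *tonis* is /s/, which is a voiceless consonant, so the suffix is -a, giving *tonisa*.
*pazgo* — final sound /o/ (a vowel) → -utu → *pazgoutu*.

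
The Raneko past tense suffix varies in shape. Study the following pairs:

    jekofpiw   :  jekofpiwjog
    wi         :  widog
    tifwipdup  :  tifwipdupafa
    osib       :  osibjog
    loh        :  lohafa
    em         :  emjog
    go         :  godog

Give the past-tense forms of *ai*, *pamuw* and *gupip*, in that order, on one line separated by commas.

aidog, pamuwjog, gupipafa

The suffix is conditioned by the final sound: -afa when the stem ends in a voiceless consonant (*tifwipdup*, *loh*); -jog when the stem ends in a voiced consonant (*jekofpiw*, *osib*, *em*); -dog when the stem ends in a vowel (*wi*, *go*).
The final sound of *ai* is /i/, which is a vowel, so the suffix is -dog, giving *aidog*.
Since the final sound of *pamuw* is /w/ (a voiced consonant), it takes -jog, giving *pamuwjog*.
*gupip* — final sound /p/ (a voiceless consonant) → -afa → *gupipafa*.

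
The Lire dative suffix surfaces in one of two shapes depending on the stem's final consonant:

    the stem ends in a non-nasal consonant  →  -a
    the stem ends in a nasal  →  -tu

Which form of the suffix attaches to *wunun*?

*wunun*: final consonant = /n/, a nasal → -tu.

-tu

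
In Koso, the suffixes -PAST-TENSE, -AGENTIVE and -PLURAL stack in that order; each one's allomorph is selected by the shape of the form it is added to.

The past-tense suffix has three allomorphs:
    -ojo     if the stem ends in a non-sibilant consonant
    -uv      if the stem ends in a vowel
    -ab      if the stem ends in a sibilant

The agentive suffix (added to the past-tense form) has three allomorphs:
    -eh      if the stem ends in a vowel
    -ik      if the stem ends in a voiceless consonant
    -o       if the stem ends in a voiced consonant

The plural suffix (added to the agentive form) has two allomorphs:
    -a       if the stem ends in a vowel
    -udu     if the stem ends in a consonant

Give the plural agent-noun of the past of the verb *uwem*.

*uwem*: final sound = /m/, a non-sibilant consonant → -ojo → *uwemojo*.
Since the final sound of the past-tense form *uwemojo* is /o/ (a vowel), it takes -eh, giving *uwemojoeh*.
The agentive form *uwemojoeh*: final sound = /h/, a consonant → -udu → *uwemojoehudu*.

uwemojoehudu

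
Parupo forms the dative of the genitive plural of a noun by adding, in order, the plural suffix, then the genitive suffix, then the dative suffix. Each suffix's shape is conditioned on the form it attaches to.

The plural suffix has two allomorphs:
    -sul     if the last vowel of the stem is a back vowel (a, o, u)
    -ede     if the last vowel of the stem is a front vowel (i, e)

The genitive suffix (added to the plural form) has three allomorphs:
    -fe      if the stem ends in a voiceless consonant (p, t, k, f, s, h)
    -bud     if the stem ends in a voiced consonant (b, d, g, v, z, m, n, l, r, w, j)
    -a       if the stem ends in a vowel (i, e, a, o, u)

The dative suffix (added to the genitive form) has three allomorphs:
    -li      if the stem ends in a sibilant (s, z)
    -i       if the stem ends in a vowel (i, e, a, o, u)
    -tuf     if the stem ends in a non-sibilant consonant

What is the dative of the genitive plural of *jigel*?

jigeledeai

Since the last vowel of *jigel* is /e/ (a front vowel), it takes -ede, giving *jigelede*.
The plural form *jigelede* — final sound /e/ (a vowel) → -a → *jigeledea*.
The genitive form *jigeledea*: final sound = /a/, a vowel → -i → *jigeledeai*.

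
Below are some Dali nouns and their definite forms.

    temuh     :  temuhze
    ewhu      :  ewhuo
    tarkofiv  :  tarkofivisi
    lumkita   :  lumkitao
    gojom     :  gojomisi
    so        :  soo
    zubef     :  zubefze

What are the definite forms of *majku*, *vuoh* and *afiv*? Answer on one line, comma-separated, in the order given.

Looking at the final sound of each stem: -ze when the stem ends in a voiceless consonant (*temuh*, *zubef*); -isi when the stem ends in a voiced consonant (*tarkofiv*, *gojom*); -o when the stem ends in a vowel (*ewhu*, *lumkita*, *so*).
Since the final sound of *majku* is /u/ (a vowel), it takes -o, giving *majkuo*.
Since the final sound of *vuoh* is /h/ (a voiceless consonant), it takes -ze, giving *vuohze*.
*afiv*: final sound = /v/, a voiced consonant → -isi → *afivisi*.

majkuo, vuohze, afivisi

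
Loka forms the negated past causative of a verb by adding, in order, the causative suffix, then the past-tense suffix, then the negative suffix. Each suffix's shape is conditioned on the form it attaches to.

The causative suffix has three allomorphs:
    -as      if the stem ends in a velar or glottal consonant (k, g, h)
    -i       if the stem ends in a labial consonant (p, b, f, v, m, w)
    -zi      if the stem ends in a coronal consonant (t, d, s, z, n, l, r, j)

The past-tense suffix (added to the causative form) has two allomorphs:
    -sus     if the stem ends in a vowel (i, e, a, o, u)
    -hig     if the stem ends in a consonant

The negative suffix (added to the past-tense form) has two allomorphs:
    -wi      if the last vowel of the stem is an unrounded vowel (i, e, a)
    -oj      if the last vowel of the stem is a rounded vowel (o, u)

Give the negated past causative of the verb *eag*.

*eag* — final consonant /g/ (velar/glottal) → -as → *eagas*.
Since the final sound of the causative form *eagas* is /s/ (a consonant), it takes -hig, giving *eagashig*.
Since the last vowel of the past-tense form *eagashig* is /i/ (an unrounded vowel), it takes -wi, giving *eagashigwi*.

eagashigwi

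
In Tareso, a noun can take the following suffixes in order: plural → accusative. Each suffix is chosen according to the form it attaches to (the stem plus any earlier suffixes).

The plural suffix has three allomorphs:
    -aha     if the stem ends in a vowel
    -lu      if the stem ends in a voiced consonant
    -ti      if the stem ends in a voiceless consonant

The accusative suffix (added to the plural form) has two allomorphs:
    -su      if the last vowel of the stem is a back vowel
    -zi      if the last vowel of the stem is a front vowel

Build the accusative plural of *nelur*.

nelurlusu

*nelur*: final sound = /r/, a voiced consonant → -lu → *nelurlu*.
The plural form *nelurlu* — last vowel /u/ (a back vowel) → -su → *nelurlusu*.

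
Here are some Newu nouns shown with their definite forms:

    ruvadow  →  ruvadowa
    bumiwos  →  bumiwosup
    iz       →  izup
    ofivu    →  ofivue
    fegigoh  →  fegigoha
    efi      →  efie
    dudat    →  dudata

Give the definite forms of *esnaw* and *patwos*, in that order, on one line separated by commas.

Looking at the final sound of each stem: -up when the stem ends in a sibilant (*bumiwos*, *iz*); -a when the stem ends in a non-sibilant consonant (*ruvadow*, *fegigoh*, *dudat*); -e when the stem ends in a vowel (*ofivu*, *efi*).
*esnaw*: final sound = /w/, a non-sibilant consonant → -a → *esnawa*.
The final sound of *patwos* is /s/, which is a sibilant, so the suffix is -up, giving *patwosup*.

esnawa, patwosup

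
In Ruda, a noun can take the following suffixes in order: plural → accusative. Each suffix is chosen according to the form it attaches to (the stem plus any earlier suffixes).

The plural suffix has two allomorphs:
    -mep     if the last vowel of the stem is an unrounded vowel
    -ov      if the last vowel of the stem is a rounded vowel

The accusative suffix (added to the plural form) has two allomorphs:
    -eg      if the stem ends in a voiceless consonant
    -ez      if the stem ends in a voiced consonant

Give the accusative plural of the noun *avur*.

avurovez

*avur*: last vowel = /u/, a rounded vowel → -ov → *avurov*.
The plural form *avurov* — final consonant /v/ (voiced) → -ez → *avurovez*.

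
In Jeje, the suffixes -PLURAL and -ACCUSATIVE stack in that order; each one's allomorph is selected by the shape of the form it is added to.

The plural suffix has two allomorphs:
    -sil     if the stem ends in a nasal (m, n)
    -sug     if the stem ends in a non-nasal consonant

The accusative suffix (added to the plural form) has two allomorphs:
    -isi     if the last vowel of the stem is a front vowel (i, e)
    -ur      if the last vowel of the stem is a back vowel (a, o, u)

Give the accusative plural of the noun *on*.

onsilisi

*on* — final consonant /n/ (a nasal) → -sil → *onsil*.
The plural form *onsil*: last vowel = /i/, a front vowel → -isi → *onsilisi*.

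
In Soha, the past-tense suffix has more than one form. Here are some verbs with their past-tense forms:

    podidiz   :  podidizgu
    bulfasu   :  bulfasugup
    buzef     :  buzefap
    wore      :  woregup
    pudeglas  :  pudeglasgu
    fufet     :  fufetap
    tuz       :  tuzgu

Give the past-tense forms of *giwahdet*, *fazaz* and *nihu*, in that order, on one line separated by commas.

Looking at the final sound of each stem: -gu when the stem ends in a sibilant (*podidiz*, *pudeglas*, *tuz*); -ap when the stem ends in a non-sibilant consonant (*buzef*, *fufet*); -gup when the stem ends in a vowel (*bulfasu*, *wore*).
The final sound of *giwahdet* is /t/, which is a non-sibilant consonant, so the suffix is -ap, giving *giwahdetap*.
Since the final sound of *fazaz* is /z/ (a sibilant), it takes -gu, giving *fazazgu*.
The final sound of *nihu* is /u/, which is a vowel, so the suffix is -gup, giving *nihugup*.

giwahdetap, fazazgu, nihugup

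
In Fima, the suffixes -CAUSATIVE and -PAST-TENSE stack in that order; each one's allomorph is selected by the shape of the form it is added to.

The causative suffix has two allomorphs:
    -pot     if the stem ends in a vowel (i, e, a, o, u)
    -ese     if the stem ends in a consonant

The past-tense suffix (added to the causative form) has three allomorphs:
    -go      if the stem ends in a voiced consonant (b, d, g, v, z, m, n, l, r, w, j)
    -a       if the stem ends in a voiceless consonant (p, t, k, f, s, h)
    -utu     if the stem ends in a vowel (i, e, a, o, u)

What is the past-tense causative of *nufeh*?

Since the final sound of *nufeh* is /h/ (a consonant), it takes -ese, giving *nufehese*.
The causative form *nufehese*: final sound = /e/, a vowel → -utu → *nufeheseutu*.

nufeheseutu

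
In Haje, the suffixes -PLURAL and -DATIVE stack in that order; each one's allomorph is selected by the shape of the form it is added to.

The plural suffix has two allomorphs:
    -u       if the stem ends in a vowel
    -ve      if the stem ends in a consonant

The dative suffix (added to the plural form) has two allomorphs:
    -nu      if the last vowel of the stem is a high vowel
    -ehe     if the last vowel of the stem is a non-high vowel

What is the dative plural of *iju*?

ijuunu

The final sound of *iju* is /u/, which is a vowel, so the plural suffix is -u, giving *ijuu*.
The plural form *ijuu*: last vowel = /u/, a high vowel → -nu → *ijuunu*.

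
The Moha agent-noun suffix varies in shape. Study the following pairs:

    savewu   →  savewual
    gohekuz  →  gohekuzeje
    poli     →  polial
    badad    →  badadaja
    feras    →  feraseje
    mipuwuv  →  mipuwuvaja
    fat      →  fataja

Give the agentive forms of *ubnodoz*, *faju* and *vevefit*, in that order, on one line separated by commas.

ubnodozeje, fajual, vevefitaja

The pattern is sibilance of the final sound: -eje when the stem ends in a sibilant (*gohekuz*, *feras*); -aja when the stem ends in a non-sibilant consonant (*badad*, *mipuwuv*, *fat*); -al when the stem ends in a vowel (*savewu*, *poli*).
*ubnodoz* — final sound /z/ (a sibilant) → -eje → *ubnodozeje*.
*faju* — final sound /u/ (a vowel) → -al → *fajual*.
Since the final sound of *vevefit* is /t/ (a non-sibilant consonant), it takes -aja, giving *vevefitaja*.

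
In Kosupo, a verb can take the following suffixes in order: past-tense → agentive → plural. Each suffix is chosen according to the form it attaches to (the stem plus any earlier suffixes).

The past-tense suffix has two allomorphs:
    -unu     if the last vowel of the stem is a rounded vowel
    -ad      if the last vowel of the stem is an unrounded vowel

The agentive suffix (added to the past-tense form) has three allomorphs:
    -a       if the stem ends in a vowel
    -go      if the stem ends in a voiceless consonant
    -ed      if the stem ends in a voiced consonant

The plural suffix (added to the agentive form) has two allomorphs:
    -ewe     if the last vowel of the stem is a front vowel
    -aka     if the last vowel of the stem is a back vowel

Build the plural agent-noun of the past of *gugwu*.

gugwuunuaaka

The last vowel of *gugwu* is /u/, which is a rounded vowel, so the past-tense suffix is -unu, giving *gugwuunu*.
The past-tense form *gugwuunu* — final sound /u/ (a vowel) → -a → *gugwuunua*.
The last vowel of the agentive form *gugwuunua* is /a/, which is a back vowel, so the plural suffix is -aka, giving *gugwuunuaaka*.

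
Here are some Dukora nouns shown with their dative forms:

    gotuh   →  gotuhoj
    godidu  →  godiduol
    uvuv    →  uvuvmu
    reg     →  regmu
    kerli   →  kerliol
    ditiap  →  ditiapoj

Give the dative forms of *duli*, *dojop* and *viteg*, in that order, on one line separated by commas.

duliol, dojopoj, vitegmu

The suffix is conditioned by the final sound: -oj when the stem ends in a voiceless consonant (*gotuh*, *ditiap*); -mu when the stem ends in a voiced consonant (*uvuv*, *reg*); -ol when the stem ends in a vowel (*godidu*, *kerli*).
*duli*: final sound = /i/, a vowel → -ol → *duliol*.
*dojop* — final sound /p/ (a voiceless consonant) → -oj → *dojopoj*.
The final sound of *viteg* is /g/, which is a voiced consonant, so the suffix is -mu, giving *vitegmu*.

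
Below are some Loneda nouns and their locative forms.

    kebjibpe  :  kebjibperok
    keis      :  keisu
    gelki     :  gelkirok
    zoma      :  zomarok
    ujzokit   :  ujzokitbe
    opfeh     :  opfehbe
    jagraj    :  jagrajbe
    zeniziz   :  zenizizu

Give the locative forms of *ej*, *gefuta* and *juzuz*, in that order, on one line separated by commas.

ejbe, gefutarok, juzuzu

Looking at the final sound of each stem: -u when the stem ends in a sibilant (*keis*, *zeniziz*); -be when the stem ends in a non-sibilant consonant (*ujzokit*, *opfeh*, *jagraj*); -rok when the stem ends in a vowel (*kebjibpe*, *gelki*, *zoma*).
The final sound of *ej* is /j/, which is a non-sibilant consonant, so the suffix is -be, giving *ejbe*.
Since the final sound of *gefuta* is /a/ (a vowel), it takes -rok, giving *gefutarok*.
*juzuz*: final sound = /z/, a sibilant → -u → *juzuzu*.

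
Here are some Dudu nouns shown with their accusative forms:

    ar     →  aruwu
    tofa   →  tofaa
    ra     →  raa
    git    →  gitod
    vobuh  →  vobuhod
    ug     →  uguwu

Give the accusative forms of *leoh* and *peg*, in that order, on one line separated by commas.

leohod, peguwu

The suffix is conditioned by the final sound: -od when the stem ends in a voiceless consonant (*git*, *vobuh*); -uwu when the stem ends in a voiced consonant (*ar*, *ug*); -a when the stem ends in a vowel (*tofa*, *ra*).
The final sound of *leoh* is /h/, which is a voiceless consonant, so the suffix is -od, giving *leohod*.
Since the final sound of *peg* is /g/ (a voiced consonant), it takes -uwu, giving *peguwu*.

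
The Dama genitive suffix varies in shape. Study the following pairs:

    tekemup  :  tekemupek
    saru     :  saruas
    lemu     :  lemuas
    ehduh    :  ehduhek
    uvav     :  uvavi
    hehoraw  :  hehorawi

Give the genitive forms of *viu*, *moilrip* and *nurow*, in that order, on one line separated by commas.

Looking at the final sound of each stem: -ek when the stem ends in a voiceless consonant (*tekemup*, *ehduh*); -i when the stem ends in a voiced consonant (*uvav*, *hehoraw*); -as when the stem ends in a vowel (*saru*, *lemu*).
*viu*: final sound = /u/, a vowel → -as → *viuas*.
The final sound of *moilrip* is /p/, which is a voiceless consonant, so the suffix is -ek, giving *moilripek*.
Since the final sound of *nurow* is /w/ (a voiced consonant), it takes -i, giving *nurowi*.

viuas, moilripek, nurowi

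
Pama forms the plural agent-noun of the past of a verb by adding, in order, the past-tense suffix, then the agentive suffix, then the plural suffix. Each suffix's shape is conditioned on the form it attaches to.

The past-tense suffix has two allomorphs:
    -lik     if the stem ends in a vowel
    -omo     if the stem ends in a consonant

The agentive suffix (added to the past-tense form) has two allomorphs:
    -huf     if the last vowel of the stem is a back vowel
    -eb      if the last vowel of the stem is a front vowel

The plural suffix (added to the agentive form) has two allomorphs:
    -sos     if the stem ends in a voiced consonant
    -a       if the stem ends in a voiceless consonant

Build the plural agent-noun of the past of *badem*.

Since the final sound of *badem* is /m/ (a consonant), it takes -omo, giving *bademomo*.
The past-tense form *bademomo* — last vowel /o/ (a back vowel) → -huf → *bademomohuf*.
Since the final consonant of the agentive form *bademomohuf* is /f/ (voiceless), it takes -a, giving *bademomohufa*.

bademomohufa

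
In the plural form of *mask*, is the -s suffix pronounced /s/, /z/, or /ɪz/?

/s/

The stem *mask* ends in a voiceless non-sibilant consonant.
The plural suffix surfaces as /ɪz/ after sibilants, /s/ after other voiceless consonants, and /z/ after other voiced sounds.
So the plural -s on *mask* is pronounced /s/.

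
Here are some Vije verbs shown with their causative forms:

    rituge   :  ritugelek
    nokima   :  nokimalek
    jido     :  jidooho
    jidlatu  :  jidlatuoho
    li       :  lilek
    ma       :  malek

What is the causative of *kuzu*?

The pattern is rounding harmony: -oho when the last vowel of the stem is a rounded vowel (*jido*, *jidlatu*); -lek when the last vowel of the stem is an unrounded vowel (*rituge*, *nokima*, *li*, *ma*).
*kuzu*: last vowel = /u/, a rounded vowel → -oho → *kuzuoho*.

kuzuoho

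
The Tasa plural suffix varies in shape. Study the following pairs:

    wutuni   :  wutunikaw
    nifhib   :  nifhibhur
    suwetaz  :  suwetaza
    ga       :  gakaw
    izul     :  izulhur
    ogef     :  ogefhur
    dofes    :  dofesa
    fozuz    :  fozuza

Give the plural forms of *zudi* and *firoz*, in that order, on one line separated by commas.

The suffix is conditioned by the final sound: -a when the stem ends in a sibilant (*suwetaz*, *dofes*, *fozuz*); -hur when the stem ends in a non-sibilant consonant (*nifhib*, *izul*, *ogef*); -kaw when the stem ends in a vowel (*wutuni*, *ga*).
Since the final sound of *zudi* is /i/ (a vowel), it takes -kaw, giving *zudikaw*.
Since the final sound of *firoz* is /z/ (a sibilant), it takes -a, giving *firoza*.

zudikaw, firoza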